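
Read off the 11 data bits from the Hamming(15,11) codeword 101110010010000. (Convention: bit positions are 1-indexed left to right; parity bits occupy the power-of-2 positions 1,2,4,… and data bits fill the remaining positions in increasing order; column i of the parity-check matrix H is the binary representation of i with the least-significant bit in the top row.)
Parity bits occupy power-of-2 positions; data bits are at positions {3,5,6,7,9,10,11,12,13,14,15} (1-indexed).
Extract: c[3]=1 c[5]=1 c[6]=0 c[7]=0 c[9]=0 c[10]=0 c[11]=1 c[12]=0 c[13]=0 c[14]=0 c[15]=0
Data = 11000010000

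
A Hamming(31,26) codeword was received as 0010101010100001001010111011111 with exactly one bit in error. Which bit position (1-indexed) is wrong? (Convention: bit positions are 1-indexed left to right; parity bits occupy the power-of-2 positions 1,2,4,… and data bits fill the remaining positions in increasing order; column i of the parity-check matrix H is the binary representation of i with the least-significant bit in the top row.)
Syndrome s = H · r^T (mod 2), r = 0010101010100001001010111011111:
  s[0] = (1010101010101010101010101010101)·(0010101010100001001010111011111) mod 2 = 0+0+1+0+1+0+1+0+1+0+1+0+0+0+0+0+0+0+1+0+1+0+1+0+1+0+1+0+1+0+1 mod 2 = 0
  s[1] = (0110011001100110011001100110011)·(0010101010100001001010111011111) mod 2 = 0+0+1+0+0+0+1+0+0+0+1+0+0+0+0+0+0+0+1+0+0+0+1+0+0+0+1+0+0+1+1 mod 2 = 0
  s[2] = (0001111000011110000111100001111)·(0010101010100001001010111011111) mod 2 = 0+0+0+0+1+0+1+0+0+0+0+0+0+0+0+0+0+0+0+0+1+0+1+0+0+0+0+1+1+1+1 mod 2 = 0
  s[3] = (0000000111111110000000011111111)·(0010101010100001001010111011111) mod 2 = 0+0+0+0+0+0+0+0+1+0+1+0+0+0+0+0+0+0+0+0+0+0+0+1+1+0+1+1+1+1+1 mod 2 = 1
  s[4] = (0000000000000001111111111111111)·(0010101010100001001010111011111) mod 2 = 0+0+0+0+0+0+0+0+0+0+0+0+0+0+0+1+0+0+1+0+1+0+1+1+1+0+1+1+1+1+1 mod 2 = 1
Syndrome = 00011
Column i of H is the binary representation of i, so the syndrome is the binary index of the flipped bit.
Read s = 00011 with s[0] as LSB: 0·2^0 + 0·2^1 + 0·2^2 + 1·2^3 + 1·2^4 = 24.
Error is at bit position 24.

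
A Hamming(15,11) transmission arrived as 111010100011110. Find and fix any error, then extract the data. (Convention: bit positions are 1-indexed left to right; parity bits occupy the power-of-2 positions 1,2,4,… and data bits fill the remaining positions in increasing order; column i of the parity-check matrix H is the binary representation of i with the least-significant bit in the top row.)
Syndrome s = H · r^T (mod 2), r = 111010100011110:
  s[0] = (101010101010101)·(111010100011110) mod 2 = 1+0+1+0+1+0+1+0+0+0+1+0+1+0+0 mod 2 = 0
  s[1] = (011001100110011)·(111010100011110) mod 2 = 0+1+1+0+0+0+1+0+0+0+1+0+0+1+0 mod 2 = 1
  s[2] = (000111100001111)·(111010100011110) mod 2 = 0+0+0+0+1+0+1+0+0+0+0+1+1+1+0 mod 2 = 1
  s[3] = (000000011111111)·(111010100011110) mod 2 = 0+0+0+0+0+0+0+0+0+0+1+1+1+1+0 mod 2 = 0
Syndrome = 0110
Column 6 of H equals this syndrome → error at bit 6 (1-indexed).
Flip bit 6: 111010100011110 → 111011100011110
Extract data bits at positions {3,5,6,7,9,10,11,12,13,14,15}: 11110011110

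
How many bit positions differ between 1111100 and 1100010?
XOR = 0011110, count of 1s = 4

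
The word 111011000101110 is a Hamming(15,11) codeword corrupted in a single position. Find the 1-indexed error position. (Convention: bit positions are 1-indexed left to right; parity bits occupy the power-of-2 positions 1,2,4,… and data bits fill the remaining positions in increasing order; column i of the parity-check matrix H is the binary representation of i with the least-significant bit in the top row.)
Syndrome s = H · r^T (mod 2), r = 111011000101110:
  s[0] = (101010101010101)·(111011000101110) mod 2 = 1+0+1+0+1+0+0+0+0+0+0+0+1+0+0 mod 2 = 0
  s[1] = (011001100110011)·(111011000101110) mod 2 = 0+1+1+0+0+1+0+0+0+1+0+0+0+1+0 mod 2 = 1
  s[2] = (000111100001111)·(111011000101110) mod 2 = 0+0+0+0+1+1+0+0+0+0+0+1+1+1+0 mod 2 = 1
  s[3] = (000000011111111)·(111011000101110) mod 2 = 0+0+0+0+0+0+0+0+0+1+0+1+1+1+0 mod 2 = 0
Syndrome = 0110
Column i of H is the binary representation of i, so the syndrome is the binary index of the flipped bit.
Read s = 0110 with s[0] as LSB: 0·2^0 + 1·2^1 + 1·2^2 + 0·2^3 = 6.
Error is at bit position 6.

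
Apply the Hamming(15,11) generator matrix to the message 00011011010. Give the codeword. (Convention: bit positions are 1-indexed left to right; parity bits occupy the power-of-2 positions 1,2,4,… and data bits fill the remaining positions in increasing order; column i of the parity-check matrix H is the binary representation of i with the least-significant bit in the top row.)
Codeword c = d · G (mod 2), d = 00011011010:
  c[0] = d·G[:,0] = (00011011010)·(11011010101) mod 2 = 0+0+0+1+1+0+1+0+0+0+0 mod 2 = 1
  c[1] = d·G[:,1] = (00011011010)·(10110110011) mod 2 = 0+0+0+1+0+0+1+0+0+1+0 mod 2 = 1
  c[2] = d·G[:,2] = (00011011010)·(10000000000) mod 2 = 0+0+0+0+0+0+0+0+0+0+0 mod 2 = 0
  c[3] = d·G[:,3] = (00011011010)·(01110001111) mod 2 = 0+0+0+1+0+0+0+1+0+1+0 mod 2 = 1
  c[4] = d·G[:,4] = (00011011010)·(01000000000) mod 2 = 0+0+0+0+0+0+0+0+0+0+0 mod 2 = 0
  c[5] = d·G[:,5] = (00011011010)·(00100000000) mod 2 = 0+0+0+0+0+0+0+0+0+0+0 mod 2 = 0
  c[6] = d·G[:,6] = (00011011010)·(00010000000) mod 2 = 0+0+0+1+0+0+0+0+0+0+0 mod 2 = 1
  c[7] = d·G[:,7] = (00011011010)·(00001111111) mod 2 = 0+0+0+0+1+0+1+1+0+1+0 mod 2 = 0
  c[8] = d·G[:,8] = (00011011010)·(00001000000) mod 2 = 0+0+0+0+1+0+0+0+0+0+0 mod 2 = 1
  c[9] = d·G[:,9] = (00011011010)·(00000100000) mod 2 = 0+0+0+0+0+0+0+0+0+0+0 mod 2 = 0
  c[10] = d·G[:,10] = (00011011010)·(00000010000) mod 2 = 0+0+0+0+0+0+1+0+0+0+0 mod 2 = 1
  c[11] = d·G[:,11] = (00011011010)·(00000001000) mod 2 = 0+0+0+0+0+0+0+1+0+0+0 mod 2 = 1
  c[12] = d·G[:,12] = (00011011010)·(00000000100) mod 2 = 0+0+0+0+0+0+0+0+0+0+0 mod 2 = 0
  c[13] = d·G[:,13] = (00011011010)·(00000000010) mod 2 = 0+0+0+0+0+0+0+0+0+1+0 mod 2 = 1
  c[14] = d·G[:,14] = (00011011010)·(00000000001) mod 2 = 0+0+0+0+0+0+0+0+0+0+0 mod 2 = 0
Codeword = 110100101011010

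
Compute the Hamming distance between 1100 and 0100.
XOR = 1000, count of 1s = 1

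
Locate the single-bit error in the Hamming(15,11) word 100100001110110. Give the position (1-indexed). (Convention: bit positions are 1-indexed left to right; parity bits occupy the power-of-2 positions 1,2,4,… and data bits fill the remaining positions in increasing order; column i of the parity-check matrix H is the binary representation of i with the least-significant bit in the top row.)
Syndrome s = H · r^T (mod 2), r = 100100001110110:
  s[0] = (101010101010101)·(100100001110110) mod 2 = 1+0+0+0+0+0+0+0+1+0+1+0+1+0+0 mod 2 = 0
  s[1] = (011001100110011)·(100100001110110) mod 2 = 0+0+0+0+0+0+0+0+0+1+1+0+0+1+0 mod 2 = 1
  s[2] = (000111100001111)·(100100001110110) mod 2 = 0+0+0+1+0+0+0+0+0+0+0+0+1+1+0 mod 2 = 1
  s[3] = (000000011111111)·(100100001110110) mod 2 = 0+0+0+0+0+0+0+0+1+1+1+0+1+1+0 mod 2 = 1
Syndrome = 0111
Column i of H is the binary representation of i, so the syndrome is the binary index of the flipped bit.
Read s = 0111 with s[0] as LSB: 0·2^0 + 1·2^1 + 1·2^2 + 1·2^3 = 14.
Error is at bit position 14.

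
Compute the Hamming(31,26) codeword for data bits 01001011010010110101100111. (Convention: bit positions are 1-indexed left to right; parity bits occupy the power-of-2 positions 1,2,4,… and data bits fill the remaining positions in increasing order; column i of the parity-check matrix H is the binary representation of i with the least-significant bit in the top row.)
Codeword c = d · G (mod 2), d = 01001011010010110101100111:
  c[0] = d·G[:,0] = (01001011010010110101100111)·(11011010101101010101010101) mod 2 = 0+1+0+0+1+0+1+0+0+0+0+0+0+0+0+1+0+1+0+1+0+0+0+1+0+1 mod 2 = 0
  c[1] = d·G[:,1] = (01001011010010110101100111)·(10110110011011001100110011) mod 2 = 0+0+0+0+0+0+1+0+0+1+0+0+1+0+0+0+0+1+0+0+1+0+0+0+1+1 mod 2 = 1
  c[2] = d·G[:,2] = (01001011010010110101100111)·(10000000000000000000000000) mod 2 = 0+0+0+0+0+0+0+0+0+0+0+0+0+0+0+0+0+0+0+0+0+0+0+0+0+0 mod 2 = 0
  c[3] = d·G[:,3] = (01001011010010110101100111)·(01110001111000111100001111) mod 2 = 0+1+0+0+0+0+0+1+0+1+0+0+0+0+1+1+0+1+0+0+0+0+0+1+1+1 mod 2 = 1
  c[4] = d·G[:,4] = (01001011010010110101100111)·(01000000000000000000000000) mod 2 = 0+1+0+0+0+0+0+0+0+0+0+0+0+0+0+0+0+0+0+0+0+0+0+0+0+0 mod 2 = 1
  c[5] = d·G[:,5] = (01001011010010110101100111)·(00100000000000000000000000) mod 2 = 0+0+0+0+0+0+0+0+0+0+0+0+0+0+0+0+0+0+0+0+0+0+0+0+0+0 mod 2 = 0
  c[6] = d·G[:,6] = (01001011010010110101100111)·(00010000000000000000000000) mod 2 = 0+0+0+0+0+0+0+0+0+0+0+0+0+0+0+0+0+0+0+0+0+0+0+0+0+0 mod 2 = 0
  c[7] = d·G[:,7] = (01001011010010110101100111)·(00001111111000000011111111) mod 2 = 0+0+0+0+1+0+1+1+0+1+0+0+0+0+0+0+0+0+0+1+1+0+0+1+1+1 mod 2 = 1
  c[8] = d·G[:,8] = (01001011010010110101100111)·(00001000000000000000000000) mod 2 = 0+0+0+0+1+0+0+0+0+0+0+0+0+0+0+0+0+0+0+0+0+0+0+0+0+0 mod 2 = 1
  c[9] = d·G[:,9] = (01001011010010110101100111)·(00000100000000000000000000) mod 2 = 0+0+0+0+0+0+0+0+0+0+0+0+0+0+0+0+0+0+0+0+0+0+0+0+0+0 mod 2 = 0
  c[10] = d·G[:,10] = (01001011010010110101100111)·(00000010000000000000000000) mod 2 = 0+0+0+0+0+0+1+0+0+0+0+0+0+0+0+0+0+0+0+0+0+0+0+0+0+0 mod 2 = 1
  c[11] = d·G[:,11] = (01001011010010110101100111)·(00000001000000000000000000) mod 2 = 0+0+0+0+0+0+0+1+0+0+0+0+0+0+0+0+0+0+0+0+0+0+0+0+0+0 mod 2 = 1
  c[12] = d·G[:,12] = (01001011010010110101100111)·(00000000100000000000000000) mod 2 = 0+0+0+0+0+0+0+0+0+0+0+0+0+0+0+0+0+0+0+0+0+0+0+0+0+0 mod 2 = 0
  c[13] = d·G[:,13] = (01001011010010110101100111)·(00000000010000000000000000) mod 2 = 0+0+0+0+0+0+0+0+0+1+0+0+0+0+0+0+0+0+0+0+0+0+0+0+0+0 mod 2 = 1
  c[14] = d·G[:,14] = (01001011010010110101100111)·(00000000001000000000000000) mod 2 = 0+0+0+0+0+0+0+0+0+0+0+0+0+0+0+0+0+0+0+0+0+0+0+0+0+0 mod 2 = 0
  c[15] = d·G[:,15] = (01001011010010110101100111)·(00000000000111111111111111) mod 2 = 0+0+0+0+0+0+0+0+0+0+0+0+1+0+1+1+0+1+0+1+1+0+0+1+1+1 mod 2 = 1
  c[16] = d·G[:,16] = (01001011010010110101100111)·(00000000000100000000000000) mod 2 = 0+0+0+0+0+0+0+0+0+0+0+0+0+0+0+0+0+0+0+0+0+0+0+0+0+0 mod 2 = 0
  c[17] = d·G[:,17] = (01001011010010110101100111)·(00000000000010000000000000) mod 2 = 0+0+0+0+0+0+0+0+0+0+0+0+1+0+0+0+0+0+0+0+0+0+0+0+0+0 mod 2 = 1
  c[18] = d·G[:,18] = (01001011010010110101100111)·(00000000000001000000000000) mod 2 = 0+0+0+0+0+0+0+0+0+0+0+0+0+0+0+0+0+0+0+0+0+0+0+0+0+0 mod 2 = 0
  c[19] = d·G[:,19] = (01001011010010110101100111)·(00000000000000100000000000) mod 2 = 0+0+0+0+0+0+0+0+0+0+0+0+0+0+1+0+0+0+0+0+0+0+0+0+0+0 mod 2 = 1
  c[20] = d·G[:,20] = (01001011010010110101100111)·(00000000000000010000000000) mod 2 = 0+0+0+0+0+0+0+0+0+0+0+0+0+0+0+1+0+0+0+0+0+0+0+0+0+0 mod 2 = 1
  c[21] = d·G[:,21] = (01001011010010110101100111)·(00000000000000001000000000) mod 2 = 0+0+0+0+0+0+0+0+0+0+0+0+0+0+0+0+0+0+0+0+0+0+0+0+0+0 mod 2 = 0
  c[22] = d·G[:,22] = (01001011010010110101100111)·(00000000000000000100000000) mod 2 = 0+0+0+0+0+0+0+0+0+0+0+0+0+0+0+0+0+1+0+0+0+0+0+0+0+0 mod 2 = 1
  c[23] = d·G[:,23] = (01001011010010110101100111)·(00000000000000000010000000) mod 2 = 0+0+0+0+0+0+0+0+0+0+0+0+0+0+0+0+0+0+0+0+0+0+0+0+0+0 mod 2 = 0
  c[24] = d·G[:,24] = (01001011010010110101100111)·(00000000000000000001000000) mod 2 = 0+0+0+0+0+0+0+0+0+0+0+0+0+0+0+0+0+0+0+1+0+0+0+0+0+0 mod 2 = 1
  c[25] = d·G[:,25] = (01001011010010110101100111)·(00000000000000000000100000) mod 2 = 0+0+0+0+0+0+0+0+0+0+0+0+0+0+0+0+0+0+0+0+1+0+0+0+0+0 mod 2 = 1
  c[26] = d·G[:,26] = (01001011010010110101100111)·(00000000000000000000010000) mod 2 = 0+0+0+0+0+0+0+0+0+0+0+0+0+0+0+0+0+0+0+0+0+0+0+0+0+0 mod 2 = 0
  c[27] = d·G[:,27] = (01001011010010110101100111)·(00000000000000000000001000) mod 2 = 0+0+0+0+0+0+0+0+0+0+0+0+0+0+0+0+0+0+0+0+0+0+0+0+0+0 mod 2 = 0
  c[28] = d·G[:,28] = (01001011010010110101100111)·(00000000000000000000000100) mod 2 = 0+0+0+0+0+0+0+0+0+0+0+0+0+0+0+0+0+0+0+0+0+0+0+1+0+0 mod 2 = 1
  c[29] = d·G[:,29] = (01001011010010110101100111)·(00000000000000000000000010) mod 2 = 0+0+0+0+0+0+0+0+0+0+0+0+0+0+0+0+0+0+0+0+0+0+0+0+1+0 mod 2 = 1
  c[30] = d·G[:,30] = (01001011010010110101100111)·(00000000000000000000000001) mod 2 = 0+0+0+0+0+0+0+0+0+0+0+0+0+0+0+0+0+0+0+0+0+0+0+0+0+1 mod 2 = 1
Codeword = 0101100110110101010110101100111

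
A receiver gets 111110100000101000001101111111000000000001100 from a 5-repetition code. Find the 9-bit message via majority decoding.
Split into 5-bit blocks and majority-vote each:
  block 1 = 11111: 5 ones, 0 zeros → 1
  block 2 = 01000: 1 ones, 4 zeros → 0
  block 3 = 00101: 2 ones, 3 zeros → 0
  block 4 = 00000: 0 ones, 5 zeros → 0
  block 5 = 11011: 4 ones, 1 zeros → 1
  block 6 = 11111: 5 ones, 0 zeros → 1
  block 7 = 00000: 0 ones, 5 zeros → 0
  block 8 = 00000: 0 ones, 5 zeros → 0
  block 9 = 01100: 2 ones, 3 zeros → 0
Decoded = 100011000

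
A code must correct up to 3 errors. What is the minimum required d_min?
Correcting t errors requires d_min ≥ 2t + 1 = 2·3 + 1 = 7.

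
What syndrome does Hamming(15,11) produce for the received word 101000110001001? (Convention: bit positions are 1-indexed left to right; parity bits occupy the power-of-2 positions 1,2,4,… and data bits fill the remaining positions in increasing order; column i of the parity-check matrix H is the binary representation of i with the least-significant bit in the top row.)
Syndrome s = H · r^T (mod 2), r = 101000110001001:
  s[0] = (101010101010101)·(101000110001001) mod 2 = 1+0+1+0+0+0+1+0+0+0+0+0+0+0+1 mod 2 = 0
  s[1] = (011001100110011)·(101000110001001) mod 2 = 0+0+1+0+0+0+1+0+0+0+0+0+0+0+1 mod 2 = 1
  s[2] = (000111100001111)·(101000110001001) mod 2 = 0+0+0+0+0+0+1+0+0+0+0+1+0+0+1 mod 2 = 1
  s[3] = (000000011111111)·(101000110001001) mod 2 = 0+0+0+0+0+0+0+1+0+0+0+1+0+0+1 mod 2 = 1
Syndrome = 0111
Non-zero syndrome: error at position 14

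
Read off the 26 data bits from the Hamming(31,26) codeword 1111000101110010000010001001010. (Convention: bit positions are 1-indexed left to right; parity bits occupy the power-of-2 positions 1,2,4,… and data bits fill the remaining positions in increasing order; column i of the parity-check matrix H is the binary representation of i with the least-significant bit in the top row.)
Parity bits occupy power-of-2 positions; data bits are at positions {3,5,6,7,9,10,11,12,13,14,15,17,18,19,20,21,22,23,24,25,26,27,28,29,30,31} (1-indexed).
Extract: c[3]=1 c[5]=0 c[6]=0 c[7]=0 c[9]=0 c[10]=1 c[11]=1 c[12]=1 c[13]=0 c[14]=0 c[15]=1 c[17]=0 c[18]=0 c[19]=0 c[20]=0 c[21]=1 c[22]=0 c[23]=0 c[24]=0 c[25]=1 c[26]=0 c[27]=0 c[28]=1 c[29]=0 c[30]=1 c[31]=0
Data = 10000111001000010001001010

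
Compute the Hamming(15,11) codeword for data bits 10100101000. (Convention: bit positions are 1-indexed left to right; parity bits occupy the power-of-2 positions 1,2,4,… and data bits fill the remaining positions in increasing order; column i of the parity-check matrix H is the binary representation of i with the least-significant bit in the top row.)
Codeword c = d · G (mod 2), d = 10100101000:
  c[0] = d·G[:,0] = (10100101000)·(11011010101) mod 2 = 1+0+0+0+0+0+0+0+0+0+0 mod 2 = 1
  c[1] = d·G[:,1] = (10100101000)·(10110110011) mod 2 = 1+0+1+0+0+1+0+0+0+0+0 mod 2 = 1
  c[2] = d·G[:,2] = (10100101000)·(10000000000) mod 2 = 1+0+0+0+0+0+0+0+0+0+0 mod 2 = 1
  c[3] = d·G[:,3] = (10100101000)·(01110001111) mod 2 = 0+0+1+0+0+0+0+1+0+0+0 mod 2 = 0
  c[4] = d·G[:,4] = (10100101000)·(01000000000) mod 2 = 0+0+0+0+0+0+0+0+0+0+0 mod 2 = 0
  c[5] = d·G[:,5] = (10100101000)·(00100000000) mod 2 = 0+0+1+0+0+0+0+0+0+0+0 mod 2 = 1
  c[6] = d·G[:,6] = (10100101000)·(00010000000) mod 2 = 0+0+0+0+0+0+0+0+0+0+0 mod 2 = 0
  c[7] = d·G[:,7] = (10100101000)·(00001111111) mod 2 = 0+0+0+0+0+1+0+1+0+0+0 mod 2 = 0
  c[8] = d·G[:,8] = (10100101000)·(00001000000) mod 2 = 0+0+0+0+0+0+0+0+0+0+0 mod 2 = 0
  c[9] = d·G[:,9] = (10100101000)·(00000100000) mod 2 = 0+0+0+0+0+1+0+0+0+0+0 mod 2 = 1
  c[10] = d·G[:,10] = (10100101000)·(00000010000) mod 2 = 0+0+0+0+0+0+0+0+0+0+0 mod 2 = 0
  c[11] = d·G[:,11] = (10100101000)·(00000001000) mod 2 = 0+0+0+0+0+0+0+1+0+0+0 mod 2 = 1
  c[12] = d·G[:,12] = (10100101000)·(00000000100) mod 2 = 0+0+0+0+0+0+0+0+0+0+0 mod 2 = 0
  c[13] = d·G[:,13] = (10100101000)·(00000000010) mod 2 = 0+0+0+0+0+0+0+0+0+0+0 mod 2 = 0
  c[14] = d·G[:,14] = (10100101000)·(00000000001) mod 2 = 0+0+0+0+0+0+0+0+0+0+0 mod 2 = 0
Codeword = 111001000101000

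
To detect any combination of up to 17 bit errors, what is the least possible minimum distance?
Detecting e errors requires d_min ≥ e + 1 = 17 + 1 = 18.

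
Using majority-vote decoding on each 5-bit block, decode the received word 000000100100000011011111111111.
Split into 5-bit blocks and majority-vote each:
  block 1 = 00000: 0 ones, 5 zeros → 0
  block 2 = 01001: 2 ones, 3 zeros → 0
  block 3 = 00000: 0 ones, 5 zeros → 0
  block 4 = 01101: 3 ones, 2 zeros → 1
  block 5 = 11111: 5 ones, 0 zeros → 1
  block 6 = 11111: 5 ones, 0 zeros → 1
Decoded = 000111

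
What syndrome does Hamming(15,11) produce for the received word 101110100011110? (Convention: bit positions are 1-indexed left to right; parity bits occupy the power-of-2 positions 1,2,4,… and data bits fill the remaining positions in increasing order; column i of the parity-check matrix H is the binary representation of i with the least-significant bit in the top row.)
Syndrome s = H · r^T (mod 2), r = 101110100011110:
  s[0] = (101010101010101)·(101110100011110) mod 2 = 1+0+1+0+1+0+1+0+0+0+1+0+1+0+0 mod 2 = 0
  s[1] = (011001100110011)·(101110100011110) mod 2 = 0+0+1+0+0+0+1+0+0+0+1+0+0+1+0 mod 2 = 0
  s[2] = (000111100001111)·(101110100011110) mod 2 = 0+0+0+1+1+0+1+0+0+0+0+1+1+1+0 mod 2 = 0
  s[3] = (000000011111111)·(101110100011110) mod 2 = 0+0+0+0+0+0+0+0+0+0+1+1+1+1+0 mod 2 = 0
Syndrome = 0000
s = 0: no error detected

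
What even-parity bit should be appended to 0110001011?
Sum of data bits: 0+1+1+0+0+0+1+0+1+1 = 5.
5 mod 2 = 1, so parity bit = 1.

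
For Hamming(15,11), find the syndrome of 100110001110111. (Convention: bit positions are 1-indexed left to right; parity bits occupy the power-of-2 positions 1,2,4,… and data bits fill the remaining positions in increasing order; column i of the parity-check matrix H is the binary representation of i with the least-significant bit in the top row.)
Syndrome s = H · r^T (mod 2), r = 100110001110111:
  s[0] = (101010101010101)·(100110001110111) mod 2 = 1+0+0+0+1+0+0+0+1+0+1+0+1+0+1 mod 2 = 0
  s[1] = (011001100110011)·(100110001110111) mod 2 = 0+0+0+0+0+0+0+0+0+1+1+0+0+1+1 mod 2 = 0
  s[2] = (000111100001111)·(100110001110111) mod 2 = 0+0+0+1+1+0+0+0+0+0+0+0+1+1+1 mod 2 = 1
  s[3] = (000000011111111)·(100110001110111) mod 2 = 0+0+0+0+0+0+0+0+1+1+1+0+1+1+1 mod 2 = 0
Syndrome = 0010
Non-zero syndrome: error at position 4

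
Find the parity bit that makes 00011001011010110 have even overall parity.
Sum of data bits: 0+0+0+1+1+0+0+1+0+1+1+0+1+0+1+1+0 = 8.
8 mod 2 = 0, so parity bit = 0.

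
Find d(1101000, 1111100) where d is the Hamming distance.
XOR = 0010100, count of 1s = 2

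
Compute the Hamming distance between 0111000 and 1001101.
XOR = 1110101, count of 1s = 5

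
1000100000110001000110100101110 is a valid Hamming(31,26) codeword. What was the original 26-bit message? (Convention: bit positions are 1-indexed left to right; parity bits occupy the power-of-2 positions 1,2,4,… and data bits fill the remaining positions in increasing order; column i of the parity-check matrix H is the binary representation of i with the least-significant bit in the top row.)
Parity bits occupy power-of-2 positions; data bits are at positions {3,5,6,7,9,10,11,12,13,14,15,17,18,19,20,21,22,23,24,25,26,27,28,29,30,31} (1-indexed).
Extract: c[3]=0 c[5]=1 c[6]=0 c[7]=0 c[9]=0 c[10]=0 c[11]=1 c[12]=1 c[13]=0 c[14]=0 c[15]=0 c[17]=0 c[18]=0 c[19]=0 c[20]=1 c[21]=1 c[22]=0 c[23]=1 c[24]=0 c[25]=0 c[26]=1 c[27]=0 c[28]=1 c[29]=1 c[30]=1 c[31]=0
Data = 01000011000000110100101110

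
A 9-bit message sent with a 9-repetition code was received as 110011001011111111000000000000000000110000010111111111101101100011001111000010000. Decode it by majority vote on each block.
Split into 9-bit blocks and majority-vote each:
  block 1 = 110011001: 5 ones, 4 zeros → 1
  block 2 = 011111111: 8 ones, 1 zeros → 1
  block 3 = 000000000: 0 ones, 9 zeros → 0
  block 4 = 000000000: 0 ones, 9 zeros → 0
  block 5 = 110000010: 3 ones, 6 zeros → 0
  block 6 = 111111111: 9 ones, 0 zeros → 1
  block 7 = 101101100: 5 ones, 4 zeros → 1
  block 8 = 011001111: 6 ones, 3 zeros → 1
  block 9 = 000010000: 1 ones, 8 zeros → 0
Decoded = 110001110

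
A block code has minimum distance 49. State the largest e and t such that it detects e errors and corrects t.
(a) Detection requires d_min ≥ e+1, so e ≤ d_min − 1 = 48.
(b) Correction requires d_min ≥ 2t+1, so t ≤ ⌊(d_min − 1)/2⌋ = ⌊48/2⌋ = 24.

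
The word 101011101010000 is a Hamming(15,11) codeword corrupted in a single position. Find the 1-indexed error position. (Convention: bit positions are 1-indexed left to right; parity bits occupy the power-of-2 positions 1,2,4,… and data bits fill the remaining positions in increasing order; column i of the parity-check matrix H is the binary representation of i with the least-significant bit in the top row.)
Syndrome s = H · r^T (mod 2), r = 101011101010000:
  s[0] = (101010101010101)·(101011101010000) mod 2 = 1+0+1+0+1+0+1+0+1+0+1+0+0+0+0 mod 2 = 0
  s[1] = (011001100110011)·(101011101010000) mod 2 = 0+0+1+0+0+1+1+0+0+0+1+0+0+0+0 mod 2 = 0
  s[2] = (000111100001111)·(101011101010000) mod 2 = 0+0+0+0+1+1+1+0+0+0+0+0+0+0+0 mod 2 = 1
  s[3] = (000000011111111)·(101011101010000) mod 2 = 0+0+0+0+0+0+0+0+1+0+1+0+0+0+0 mod 2 = 0
Syndrome = 0010
Column i of H is the binary representation of i, so the syndrome is the binary index of the flipped bit.
Read s = 0010 with s[0] as LSB: 0·2^0 + 0·2^1 + 1·2^2 + 0·2^3 = 4.
Error is at bit position 4.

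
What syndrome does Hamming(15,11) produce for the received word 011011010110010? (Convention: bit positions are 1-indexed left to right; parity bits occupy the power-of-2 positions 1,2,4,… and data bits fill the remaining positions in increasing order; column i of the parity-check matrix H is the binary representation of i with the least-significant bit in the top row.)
Syndrome s = H · r^T (mod 2), r = 011011010110010:
  s[0] = (101010101010101)·(011011010110010) mod 2 = 0+0+1+0+1+0+0+0+0+0+1+0+0+0+0 mod 2 = 1
  s[1] = (011001100110011)·(011011010110010) mod 2 = 0+1+1+0+0+1+0+0+0+1+1+0+0+1+0 mod 2 = 0
  s[2] = (000111100001111)·(011011010110010) mod 2 = 0+0+0+0+1+1+0+0+0+0+0+0+0+1+0 mod 2 = 1
  s[3] = (000000011111111)·(011011010110010) mod 2 = 0+0+0+0+0+0+0+1+0+1+1+0+0+1+0 mod 2 = 0
Syndrome = 1010
Non-zero syndrome: error at position 5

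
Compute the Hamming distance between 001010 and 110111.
XOR = 111101, count of 1s = 5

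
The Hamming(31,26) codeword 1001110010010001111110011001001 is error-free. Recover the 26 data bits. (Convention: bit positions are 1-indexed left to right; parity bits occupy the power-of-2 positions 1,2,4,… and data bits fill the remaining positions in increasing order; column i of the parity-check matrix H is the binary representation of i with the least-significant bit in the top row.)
Parity bits occupy power-of-2 positions; data bits are at positions {3,5,6,7,9,10,11,12,13,14,15,17,18,19,20,21,22,23,24,25,26,27,28,29,30,31} (1-indexed).
Extract: c[3]=0 c[5]=1 c[6]=1 c[7]=0 c[9]=1 c[10]=0 c[11]=0 c[12]=1 c[13]=0 c[14]=0 c[15]=0 c[17]=1 c[18]=1 c[19]=1 c[20]=1 c[21]=1 c[22]=0 c[23]=0 c[24]=1 c[25]=1 c[26]=0 c[27]=0 c[28]=1 c[29]=0 c[30]=0 c[31]=1
Data = 01101001000111110011001001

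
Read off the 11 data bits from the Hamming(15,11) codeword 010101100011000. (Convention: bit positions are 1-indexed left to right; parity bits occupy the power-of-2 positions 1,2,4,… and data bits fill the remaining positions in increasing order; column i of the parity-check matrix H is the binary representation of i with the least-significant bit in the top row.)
Parity bits occupy power-of-2 positions; data bits are at positions {3,5,6,7,9,10,11,12,13,14,15} (1-indexed).
Extract: c[3]=0 c[5]=0 c[6]=1 c[7]=1 c[9]=0 c[10]=0 c[11]=1 c[12]=1 c[13]=0 c[14]=0 c[15]=0
Data = 00110011000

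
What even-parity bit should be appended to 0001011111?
Sum of data bits: 0+0+0+1+0+1+1+1+1+1 = 6.
6 mod 2 = 0, so parity bit = 0.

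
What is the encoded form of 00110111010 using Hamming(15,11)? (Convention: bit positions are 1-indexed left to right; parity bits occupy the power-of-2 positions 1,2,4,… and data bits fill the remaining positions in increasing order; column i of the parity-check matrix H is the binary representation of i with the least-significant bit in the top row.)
Codeword c = d · G (mod 2), d = 00110111010:
  c[0] = d·G[:,0] = (00110111010)·(11011010101) mod 2 = 0+0+0+1+0+0+1+0+0+0+0 mod 2 = 0
  c[1] = d·G[:,1] = (00110111010)·(10110110011) mod 2 = 0+0+1+1+0+1+1+0+0+1+0 mod 2 = 1
  c[2] = d·G[:,2] = (00110111010)·(10000000000) mod 2 = 0+0+0+0+0+0+0+0+0+0+0 mod 2 = 0
  c[3] = d·G[:,3] = (00110111010)·(01110001111) mod 2 = 0+0+1+1+0+0+0+1+0+1+0 mod 2 = 0
  c[4] = d·G[:,4] = (00110111010)·(01000000000) mod 2 = 0+0+0+0+0+0+0+0+0+0+0 mod 2 = 0
  c[5] = d·G[:,5] = (00110111010)·(00100000000) mod 2 = 0+0+1+0+0+0+0+0+0+0+0 mod 2 = 1
  c[6] = d·G[:,6] = (00110111010)·(00010000000) mod 2 = 0+0+0+1+0+0+0+0+0+0+0 mod 2 = 1
  c[7] = d·G[:,7] = (00110111010)·(00001111111) mod 2 = 0+0+0+0+0+1+1+1+0+1+0 mod 2 = 0
  c[8] = d·G[:,8] = (00110111010)·(00001000000) mod 2 = 0+0+0+0+0+0+0+0+0+0+0 mod 2 = 0
  c[9] = d·G[:,9] = (00110111010)·(00000100000) mod 2 = 0+0+0+0+0+1+0+0+0+0+0 mod 2 = 1
  c[10] = d·G[:,10] = (00110111010)·(00000010000) mod 2 = 0+0+0+0+0+0+1+0+0+0+0 mod 2 = 1
  c[11] = d·G[:,11] = (00110111010)·(00000001000) mod 2 = 0+0+0+0+0+0+0+1+0+0+0 mod 2 = 1
  c[12] = d·G[:,12] = (00110111010)·(00000000100) mod 2 = 0+0+0+0+0+0+0+0+0+0+0 mod 2 = 0
  c[13] = d·G[:,13] = (00110111010)·(00000000010) mod 2 = 0+0+0+0+0+0+0+0+0+1+0 mod 2 = 1
  c[14] = d·G[:,14] = (00110111010)·(00000000001) mod 2 = 0+0+0+0+0+0+0+0+0+0+0 mod 2 = 0
Codeword = 010001100111010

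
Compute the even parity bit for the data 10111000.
Sum of data bits: 1+0+1+1+1+0+0+0 = 4.
4 mod 2 = 0, so parity bit = 0.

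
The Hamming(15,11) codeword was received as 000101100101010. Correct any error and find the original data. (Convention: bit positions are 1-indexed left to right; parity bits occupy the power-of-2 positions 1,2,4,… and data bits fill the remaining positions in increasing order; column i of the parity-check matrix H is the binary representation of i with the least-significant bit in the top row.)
Syndrome s = H · r^T (mod 2), r = 000101100101010:
  s[0] = (101010101010101)·(000101100101010) mod 2 = 0+0+0+0+0+0+1+0+0+0+0+0+0+0+0 mod 2 = 1
  s[1] = (011001100110011)·(000101100101010) mod 2 = 0+0+0+0+0+1+1+0+0+1+0+0+0+1+0 mod 2 = 0
  s[2] = (000111100001111)·(000101100101010) mod 2 = 0+0+0+1+0+1+1+0+0+0+0+1+0+1+0 mod 2 = 1
  s[3] = (000000011111111)·(000101100101010) mod 2 = 0+0+0+0+0+0+0+0+0+1+0+1+0+1+0 mod 2 = 1
Syndrome = 1011
Column 13 of H equals this syndrome → error at bit 13 (1-indexed).
Flip bit 13: 000101100101010 → 000101100101110
Extract data bits at positions {3,5,6,7,9,10,11,12,13,14,15}: 00110101110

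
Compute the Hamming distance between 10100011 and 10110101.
XOR = 00010110, count of 1s = 3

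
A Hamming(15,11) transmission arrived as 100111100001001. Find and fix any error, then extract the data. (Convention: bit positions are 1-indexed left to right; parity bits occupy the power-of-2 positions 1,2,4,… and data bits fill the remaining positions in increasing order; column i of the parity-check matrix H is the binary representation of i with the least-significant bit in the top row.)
Syndrome s = H · r^T (mod 2), r = 100111100001001:
  s[0] = (101010101010101)·(100111100001001) mod 2 = 1+0+0+0+1+0+1+0+0+0+0+0+0+0+1 mod 2 = 0
  s[1] = (011001100110011)·(100111100001001) mod 2 = 0+0+0+0+0+1+1+0+0+0+0+0+0+0+1 mod 2 = 1
  s[2] = (000111100001111)·(100111100001001) mod 2 = 0+0+0+1+1+1+1+0+0+0+0+1+0+0+1 mod 2 = 0
  s[3] = (000000011111111)·(100111100001001) mod 2 = 0+0+0+0+0+0+0+0+0+0+0+1+0+0+1 mod 2 = 0
Syndrome = 0100
Column 2 of H equals this syndrome → error at bit 2 (1-indexed).
Flip bit 2: 100111100001001 → 110111100001001
Extract data bits at positions {3,5,6,7,9,10,11,12,13,14,15}: 01110001001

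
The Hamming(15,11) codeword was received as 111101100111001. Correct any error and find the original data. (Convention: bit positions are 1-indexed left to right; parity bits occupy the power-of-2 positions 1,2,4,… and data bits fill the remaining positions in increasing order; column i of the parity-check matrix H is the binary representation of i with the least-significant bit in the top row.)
Syndrome s = H · r^T (mod 2), r = 111101100111001:
  s[0] = (101010101010101)·(111101100111001) mod 2 = 1+0+1+0+0+0+1+0+0+0+1+0+0+0+1 mod 2 = 1
  s[1] = (011001100110011)·(111101100111001) mod 2 = 0+1+1+0+0+1+1+0+0+1+1+0+0+0+1 mod 2 = 1
  s[2] = (000111100001111)·(111101100111001) mod 2 = 0+0+0+1+0+1+1+0+0+0+0+1+0+0+1 mod 2 = 1
  s[3] = (000000011111111)·(111101100111001) mod 2 = 0+0+0+0+0+0+0+0+0+1+1+1+0+0+1 mod 2 = 0
Syndrome = 1110
Column 7 of H equals this syndrome → error at bit 7 (1-indexed).
Flip bit 7: 111101100111001 → 111101000111001
Extract data bits at positions {3,5,6,7,9,10,11,12,13,14,15}: 10100111001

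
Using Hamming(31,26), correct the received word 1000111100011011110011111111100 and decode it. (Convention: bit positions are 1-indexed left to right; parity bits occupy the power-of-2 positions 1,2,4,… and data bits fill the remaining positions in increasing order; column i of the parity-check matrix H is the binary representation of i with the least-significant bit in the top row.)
Syndrome s = H · r^T (mod 2), r = 1000111100011011110011111111100:
  s[0] = (1010101010101010101010101010101)·(1000111100011011110011111111100) mod 2 = 1+0+0+0+1+0+1+0+0+0+0+0+1+0+1+0+1+0+0+0+1+0+1+0+1+0+1+0+1+0+0 mod 2 = 1
  s[1] = (0110011001100110011001100110011)·(1000111100011011110011111111100) mod 2 = 0+0+0+0+0+1+1+0+0+0+0+0+0+0+1+0+0+1+0+0+0+1+1+0+0+1+1+0+0+0+0 mod 2 = 0
  s[2] = (0001111000011110000111100001111)·(1000111100011011110011111111100) mod 2 = 0+0+0+0+1+1+1+0+0+0+0+1+1+0+1+0+0+0+0+0+1+1+1+0+0+0+0+1+1+0+0 mod 2 = 1
  s[3] = (0000000111111110000000011111111)·(1000111100011011110011111111100) mod 2 = 0+0+0+0+0+0+0+1+0+0+0+1+1+0+1+0+0+0+0+0+0+0+0+1+1+1+1+1+1+0+0 mod 2 = 0
  s[4] = (0000000000000001111111111111111)·(1000111100011011110011111111100) mod 2 = 0+0+0+0+0+0+0+0+0+0+0+0+0+0+0+1+1+1+0+0+1+1+1+1+1+1+1+1+1+0+0 mod 2 = 0
Syndrome = 10100
Column 5 of H equals this syndrome → error at bit 5 (1-indexed).
Flip bit 5: 1000111100011011110011111111100 → 1000011100011011110011111111100
Extract data bits at positions {3,5,6,7,9,10,11,12,13,14,15,17,18,19,20,21,22,23,24,25,26,27,28,29,30,31}: 00110001101110011111111100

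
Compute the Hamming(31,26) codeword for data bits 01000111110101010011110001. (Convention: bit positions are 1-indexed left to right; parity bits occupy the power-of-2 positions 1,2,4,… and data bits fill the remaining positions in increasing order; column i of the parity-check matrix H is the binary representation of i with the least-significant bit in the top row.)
Codeword c = d · G (mod 2), d = 01000111110101010011110001:
  c[0] = d·G[:,0] = (01000111110101010011110001)·(11011010101101010101010101) mod 2 = 0+1+0+0+0+0+1+0+1+0+0+1+0+1+0+1+0+0+0+1+0+1+0+0+0+1 mod 2 = 1
  c[1] = d·G[:,1] = (01000111110101010011110001)·(10110110011011001100110011) mod 2 = 0+0+0+0+0+1+1+0+0+1+0+0+0+1+0+0+0+0+0+0+1+1+0+0+0+1 mod 2 = 1
  c[2] = d·G[:,2] = (01000111110101010011110001)·(10000000000000000000000000) mod 2 = 0+0+0+0+0+0+0+0+0+0+0+0+0+0+0+0+0+0+0+0+0+0+0+0+0+0 mod 2 = 0
  c[3] = d·G[:,3] = (01000111110101010011110001)·(01110001111000111100001111) mod 2 = 0+1+0+0+0+0+0+1+1+1+0+0+0+0+0+1+0+0+0+0+0+0+0+0+0+1 mod 2 = 0
  c[4] = d·G[:,4] = (01000111110101010011110001)·(01000000000000000000000000) mod 2 = 0+1+0+0+0+0+0+0+0+0+0+0+0+0+0+0+0+0+0+0+0+0+0+0+0+0 mod 2 = 1
  c[5] = d·G[:,5] = (01000111110101010011110001)·(00100000000000000000000000) mod 2 = 0+0+0+0+0+0+0+0+0+0+0+0+0+0+0+0+0+0+0+0+0+0+0+0+0+0 mod 2 = 0
  c[6] = d·G[:,6] = (01000111110101010011110001)·(00010000000000000000000000) mod 2 = 0+0+0+0+0+0+0+0+0+0+0+0+0+0+0+0+0+0+0+0+0+0+0+0+0+0 mod 2 = 0
  c[7] = d·G[:,7] = (01000111110101010011110001)·(00001111111000000011111111) mod 2 = 0+0+0+0+0+1+1+1+1+1+0+0+0+0+0+0+0+0+1+1+1+1+0+0+0+1 mod 2 = 0
  c[8] = d·G[:,8] = (01000111110101010011110001)·(00001000000000000000000000) mod 2 = 0+0+0+0+0+0+0+0+0+0+0+0+0+0+0+0+0+0+0+0+0+0+0+0+0+0 mod 2 = 0
  c[9] = d·G[:,9] = (01000111110101010011110001)·(00000100000000000000000000) mod 2 = 0+0+0+0+0+1+0+0+0+0+0+0+0+0+0+0+0+0+0+0+0+0+0+0+0+0 mod 2 = 1
  c[10] = d·G[:,10] = (01000111110101010011110001)·(00000010000000000000000000) mod 2 = 0+0+0+0+0+0+1+0+0+0+0+0+0+0+0+0+0+0+0+0+0+0+0+0+0+0 mod 2 = 1
  c[11] = d·G[:,11] = (01000111110101010011110001)·(00000001000000000000000000) mod 2 = 0+0+0+0+0+0+0+1+0+0+0+0+0+0+0+0+0+0+0+0+0+0+0+0+0+0 mod 2 = 1
  c[12] = d·G[:,12] = (01000111110101010011110001)·(00000000100000000000000000) mod 2 = 0+0+0+0+0+0+0+0+1+0+0+0+0+0+0+0+0+0+0+0+0+0+0+0+0+0 mod 2 = 1
  c[13] = d·G[:,13] = (01000111110101010011110001)·(00000000010000000000000000) mod 2 = 0+0+0+0+0+0+0+0+0+1+0+0+0+0+0+0+0+0+0+0+0+0+0+0+0+0 mod 2 = 1
  c[14] = d·G[:,14] = (01000111110101010011110001)·(00000000001000000000000000) mod 2 = 0+0+0+0+0+0+0+0+0+0+0+0+0+0+0+0+0+0+0+0+0+0+0+0+0+0 mod 2 = 0
  c[15] = d·G[:,15] = (01000111110101010011110001)·(00000000000111111111111111) mod 2 = 0+0+0+0+0+0+0+0+0+0+0+1+0+1+0+1+0+0+1+1+1+1+0+0+0+1 mod 2 = 0
  c[16] = d·G[:,16] = (01000111110101010011110001)·(00000000000100000000000000) mod 2 = 0+0+0+0+0+0+0+0+0+0+0+1+0+0+0+0+0+0+0+0+0+0+0+0+0+0 mod 2 = 1
  c[17] = d·G[:,17] = (01000111110101010011110001)·(00000000000010000000000000) mod 2 = 0+0+0+0+0+0+0+0+0+0+0+0+0+0+0+0+0+0+0+0+0+0+0+0+0+0 mod 2 = 0
  c[18] = d·G[:,18] = (01000111110101010011110001)·(00000000000001000000000000) mod 2 = 0+0+0+0+0+0+0+0+0+0+0+0+0+1+0+0+0+0+0+0+0+0+0+0+0+0 mod 2 = 1
  c[19] = d·G[:,19] = (01000111110101010011110001)·(00000000000000100000000000) mod 2 = 0+0+0+0+0+0+0+0+0+0+0+0+0+0+0+0+0+0+0+0+0+0+0+0+0+0 mod 2 = 0
  c[20] = d·G[:,20] = (01000111110101010011110001)·(00000000000000010000000000) mod 2 = 0+0+0+0+0+0+0+0+0+0+0+0+0+0+0+1+0+0+0+0+0+0+0+0+0+0 mod 2 = 1
  c[21] = d·G[:,21] = (01000111110101010011110001)·(00000000000000001000000000) mod 2 = 0+0+0+0+0+0+0+0+0+0+0+0+0+0+0+0+0+0+0+0+0+0+0+0+0+0 mod 2 = 0
  c[22] = d·G[:,22] = (01000111110101010011110001)·(00000000000000000100000000) mod 2 = 0+0+0+0+0+0+0+0+0+0+0+0+0+0+0+0+0+0+0+0+0+0+0+0+0+0 mod 2 = 0
  c[23] = d·G[:,23] = (01000111110101010011110001)·(00000000000000000010000000) mod 2 = 0+0+0+0+0+0+0+0+0+0+0+0+0+0+0+0+0+0+1+0+0+0+0+0+0+0 mod 2 = 1
  c[24] = d·G[:,24] = (01000111110101010011110001)·(00000000000000000001000000) mod 2 = 0+0+0+0+0+0+0+0+0+0+0+0+0+0+0+0+0+0+0+1+0+0+0+0+0+0 mod 2 = 1
  c[25] = d·G[:,25] = (01000111110101010011110001)·(00000000000000000000100000) mod 2 = 0+0+0+0+0+0+0+0+0+0+0+0+0+0+0+0+0+0+0+0+1+0+0+0+0+0 mod 2 = 1
  c[26] = d·G[:,26] = (01000111110101010011110001)·(00000000000000000000010000) mod 2 = 0+0+0+0+0+0+0+0+0+0+0+0+0+0+0+0+0+0+0+0+0+1+0+0+0+0 mod 2 = 1
  c[27] = d·G[:,27] = (01000111110101010011110001)·(00000000000000000000001000) mod 2 = 0+0+0+0+0+0+0+0+0+0+0+0+0+0+0+0+0+0+0+0+0+0+0+0+0+0 mod 2 = 0
  c[28] = d·G[:,28] = (01000111110101010011110001)·(00000000000000000000000100) mod 2 = 0+0+0+0+0+0+0+0+0+0+0+0+0+0+0+0+0+0+0+0+0+0+0+0+0+0 mod 2 = 0
  c[29] = d·G[:,29] = (01000111110101010011110001)·(00000000000000000000000010) mod 2 = 0+0+0+0+0+0+0+0+0+0+0+0+0+0+0+0+0+0+0+0+0+0+0+0+0+0 mod 2 = 0
  c[30] = d·G[:,30] = (01000111110101010011110001)·(00000000000000000000000001) mod 2 = 0+0+0+0+0+0+0+0+0+0+0+0+0+0+0+0+0+0+0+0+0+0+0+0+0+1 mod 2 = 1
Codeword = 1100100001111100101010011110001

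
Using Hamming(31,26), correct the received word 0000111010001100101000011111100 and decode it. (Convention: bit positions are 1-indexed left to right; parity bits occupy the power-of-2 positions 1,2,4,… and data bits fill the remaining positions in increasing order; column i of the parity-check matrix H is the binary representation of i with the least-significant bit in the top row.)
Syndrome s = H · r^T (mod 2), r = 0000111010001100101000011111100:
  s[0] = (1010101010101010101010101010101)·(0000111010001100101000011111100) mod 2 = 0+0+0+0+1+0+1+0+1+0+0+0+1+0+0+0+1+0+1+0+0+0+0+0+1+0+1+0+1+0+0 mod 2 = 1
  s[1] = (0110011001100110011001100110011)·(0000111010001100101000011111100) mod 2 = 0+0+0+0+0+1+1+0+0+0+0+0+0+1+0+0+0+0+1+0+0+0+0+0+0+1+1+0+0+0+0 mod 2 = 0
  s[2] = (0001111000011110000111100001111)·(0000111010001100101000011111100) mod 2 = 0+0+0+0+1+1+1+0+0+0+0+0+1+1+0+0+0+0+0+0+0+0+0+0+0+0+0+1+1+0+0 mod 2 = 1
  s[3] = (0000000111111110000000011111111)·(0000111010001100101000011111100) mod 2 = 0+0+0+0+0+0+0+0+1+0+0+0+1+1+0+0+0+0+0+0+0+0+0+1+1+1+1+1+1+0+0 mod 2 = 1
  s[4] = (0000000000000001111111111111111)·(0000111010001100101000011111100) mod 2 = 0+0+0+0+0+0+0+0+0+0+0+0+0+0+0+0+1+0+1+0+0+0+0+1+1+1+1+1+1+0+0 mod 2 = 0
Syndrome = 10110
Column 13 of H equals this syndrome → error at bit 13 (1-indexed).
Flip bit 13: 0000111010001100101000011111100 → 0000111010000100101000011111100
Extract data bits at positions {3,5,6,7,9,10,11,12,13,14,15,17,18,19,20,21,22,23,24,25,26,27,28,29,30,31}: 01111000010101000011111100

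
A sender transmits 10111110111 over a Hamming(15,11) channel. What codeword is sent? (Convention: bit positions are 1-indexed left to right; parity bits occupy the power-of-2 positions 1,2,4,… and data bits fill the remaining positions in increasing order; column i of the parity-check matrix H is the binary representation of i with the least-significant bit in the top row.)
Codeword c = d · G (mod 2), d = 10111110111:
  c[0] = d·G[:,0] = (10111110111)·(11011010101) mod 2 = 1+0+0+1+1+0+1+0+1+0+1 mod 2 = 0
  c[1] = d·G[:,1] = (10111110111)·(10110110011) mod 2 = 1+0+1+1+0+1+1+0+0+1+1 mod 2 = 1
  c[2] = d·G[:,2] = (10111110111)·(10000000000) mod 2 = 1+0+0+0+0+0+0+0+0+0+0 mod 2 = 1
  c[3] = d·G[:,3] = (10111110111)·(01110001111) mod 2 = 0+0+1+1+0+0+0+0+1+1+1 mod 2 = 1
  c[4] = d·G[:,4] = (10111110111)·(01000000000) mod 2 = 0+0+0+0+0+0+0+0+0+0+0 mod 2 = 0
  c[5] = d·G[:,5] = (10111110111)·(00100000000) mod 2 = 0+0+1+0+0+0+0+0+0+0+0 mod 2 = 1
  c[6] = d·G[:,6] = (10111110111)·(00010000000) mod 2 = 0+0+0+1+0+0+0+0+0+0+0 mod 2 = 1
  c[7] = d·G[:,7] = (10111110111)·(00001111111) mod 2 = 0+0+0+0+1+1+1+0+1+1+1 mod 2 = 0
  c[8] = d·G[:,8] = (10111110111)·(00001000000) mod 2 = 0+0+0+0+1+0+0+0+0+0+0 mod 2 = 1
  c[9] = d·G[:,9] = (10111110111)·(00000100000) mod 2 = 0+0+0+0+0+1+0+0+0+0+0 mod 2 = 1
  c[10] = d·G[:,10] = (10111110111)·(00000010000) mod 2 = 0+0+0+0+0+0+1+0+0+0+0 mod 2 = 1
  c[11] = d·G[:,11] = (10111110111)·(00000001000) mod 2 = 0+0+0+0+0+0+0+0+0+0+0 mod 2 = 0
  c[12] = d·G[:,12] = (10111110111)·(00000000100) mod 2 = 0+0+0+0+0+0+0+0+1+0+0 mod 2 = 1
  c[13] = d·G[:,13] = (10111110111)·(00000000010) mod 2 = 0+0+0+0+0+0+0+0+0+1+0 mod 2 = 1
  c[14] = d·G[:,14] = (10111110111)·(00000000001) mod 2 = 0+0+0+0+0+0+0+0+0+0+1 mod 2 = 1
Codeword = 011101101110111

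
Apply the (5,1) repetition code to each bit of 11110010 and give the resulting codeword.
Repeat each bit 5× and concatenate:
1→11111  1→11111  1→11111  1→11111  0→00000  0→00000  1→11111  0→00000
Codeword = 1111111111111111111100000000001111100000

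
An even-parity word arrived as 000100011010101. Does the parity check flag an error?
Sum of received bits: 0+0+0+1+0+0+0+1+1+0+1+0+1+0+1 = 6; 6 mod 2 = 0. Result is 0 → no error detected.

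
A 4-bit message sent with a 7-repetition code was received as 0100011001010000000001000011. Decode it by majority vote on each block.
Split into 7-bit blocks and majority-vote each:
  block 1 = 0100011: 3 ones, 4 zeros → 0
  block 2 = 0010100: 2 ones, 5 zeros → 0
  block 3 = 0000000: 0 ones, 7 zeros → 0
  block 4 = 1000011: 3 ones, 4 zeros → 0
Decoded = 0000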